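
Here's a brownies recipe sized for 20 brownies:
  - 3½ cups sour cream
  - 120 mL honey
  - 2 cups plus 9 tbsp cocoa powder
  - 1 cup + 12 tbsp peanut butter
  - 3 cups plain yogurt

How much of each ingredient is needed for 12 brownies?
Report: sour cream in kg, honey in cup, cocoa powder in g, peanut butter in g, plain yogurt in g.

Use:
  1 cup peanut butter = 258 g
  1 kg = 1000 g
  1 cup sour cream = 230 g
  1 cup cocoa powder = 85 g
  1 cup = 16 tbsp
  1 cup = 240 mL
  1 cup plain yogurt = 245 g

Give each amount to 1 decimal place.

Scaling factor: 12/20 = 3/5 = 0.6.
sour cream: 3.5 cup × 3/5 × 230 g/cup ÷ 1000 g/kg ≈ 0.5 kg
honey: 120 mL × 3/5 ÷ 240 mL/cup = 0.3 cup
cocoa powder: (2 cup + 9 tbsp = 2.5625 cup) × 3/5 × 85 g/cup ≈ 130.7 g
peanut butter: (1 cup + 12 tbsp = 1.75 cup) × 3/5 × 258 g/cup = 270.9 g
plain yogurt: 3 cup × 3/5 × 245 g/cup = 441.0 g

sour cream: 0.5 kg; honey: 0.3 cup; cocoa powder: 130.7 g; peanut butter: 270.9 g; plain yogurt: 441.0 g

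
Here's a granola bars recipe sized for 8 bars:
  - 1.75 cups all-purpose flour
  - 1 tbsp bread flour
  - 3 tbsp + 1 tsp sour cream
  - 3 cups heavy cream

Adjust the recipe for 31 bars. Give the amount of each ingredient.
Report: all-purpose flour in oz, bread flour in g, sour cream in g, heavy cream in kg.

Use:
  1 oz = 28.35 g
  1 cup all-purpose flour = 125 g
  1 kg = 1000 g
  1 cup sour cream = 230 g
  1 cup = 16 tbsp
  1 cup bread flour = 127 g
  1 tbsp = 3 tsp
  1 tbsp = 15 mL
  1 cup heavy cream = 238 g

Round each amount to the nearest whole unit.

all-purpose flour: 30 oz; bread flour: 31 g; sour cream: 186 g; heavy cream: 3 kg

Scaling factor: 31/8 = 3.875.
all-purpose flour: 1.75 cup × 31/8 × 125 g/cup ÷ 28.35 g/oz ≈ 30 oz
bread flour: 1 tbsp × 31/8 ÷ 16 tbsp/cup × 127 g/cup ≈ 31 g
sour cream: (3 tbsp + 1 tsp = 10/3 tbsp) × 31/8 ÷ 16 tbsp/cup × 230 g/cup ≈ 186 g
heavy cream: 3 cup × 31/8 × 238 g/cup ÷ 1000 g/kg ≈ 3 kg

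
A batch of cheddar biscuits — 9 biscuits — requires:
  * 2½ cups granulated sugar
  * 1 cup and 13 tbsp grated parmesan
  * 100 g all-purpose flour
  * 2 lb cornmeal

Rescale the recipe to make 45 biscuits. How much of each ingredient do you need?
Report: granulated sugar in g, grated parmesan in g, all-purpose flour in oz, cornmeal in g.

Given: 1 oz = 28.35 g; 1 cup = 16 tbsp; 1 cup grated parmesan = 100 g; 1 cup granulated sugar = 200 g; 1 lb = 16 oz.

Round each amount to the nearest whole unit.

granulated sugar: 2500 g; grated parmesan: 906 g; all-purpose flour: 18 oz; cornmeal: 4536 g

Scaling factor: 45/9 = 5.
granulated sugar: 2.5 cup × 5 × 200 g/cup = 2500 g
grated parmesan: (1 cup + 13 tbsp = 1.8125 cup) × 5 × 100 g/cup ≈ 906 g
all-purpose flour: 100 g × 5 ÷ 28.35 g/oz ≈ 18 oz
cornmeal: 2 lb × 5 × 16 oz/lb × 28.35 g/oz = 4536 g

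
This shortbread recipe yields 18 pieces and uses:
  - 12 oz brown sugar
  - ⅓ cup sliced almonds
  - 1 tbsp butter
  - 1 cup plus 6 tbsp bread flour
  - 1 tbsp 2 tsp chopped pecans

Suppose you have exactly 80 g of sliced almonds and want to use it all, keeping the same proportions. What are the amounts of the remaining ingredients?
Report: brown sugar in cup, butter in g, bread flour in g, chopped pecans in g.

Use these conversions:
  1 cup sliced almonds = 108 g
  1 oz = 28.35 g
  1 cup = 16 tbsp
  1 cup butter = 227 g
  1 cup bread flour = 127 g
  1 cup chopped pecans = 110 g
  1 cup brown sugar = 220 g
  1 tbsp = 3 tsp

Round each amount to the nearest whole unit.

brown sugar: 3 cup; butter: 32 g; bread flour: 388 g; chopped pecans: 25 g

The original recipe has 36 g of sliced almonds, so the scaling factor is 80 ÷ 36 = 20/9.
brown sugar: 12 oz × 20/9 × 28.35 g/oz ÷ 220 g/cup ≈ 3 cup
butter: 1 tbsp × 20/9 ÷ 16 tbsp/cup × 227 g/cup ≈ 32 g
bread flour: (1 cup + 6 tbsp = 1.375 cup) × 20/9 × 127 g/cup ≈ 388 g
chopped pecans: (1 tbsp + 2 tsp = 5/3 tbsp) × 20/9 ÷ 16 tbsp/cup × 110 g/cup ≈ 25 g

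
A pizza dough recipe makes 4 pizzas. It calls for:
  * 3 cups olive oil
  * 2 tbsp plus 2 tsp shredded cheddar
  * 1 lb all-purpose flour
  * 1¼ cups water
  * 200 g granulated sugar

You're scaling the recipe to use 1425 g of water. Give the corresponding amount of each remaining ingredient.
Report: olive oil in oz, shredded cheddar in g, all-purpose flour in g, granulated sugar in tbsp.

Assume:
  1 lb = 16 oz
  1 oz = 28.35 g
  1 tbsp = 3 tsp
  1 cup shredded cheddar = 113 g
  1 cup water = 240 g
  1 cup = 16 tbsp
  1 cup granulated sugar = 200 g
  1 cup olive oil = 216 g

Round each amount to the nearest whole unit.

olive oil: 109 oz; shredded cheddar: 89 g; all-purpose flour: 2155 g; granulated sugar: 76 tbsp

The original recipe has 300 g of water, so the scaling factor is 1425 ÷ 300 = 19/4 = 4.75.
olive oil: 3 cup × 19/4 × 216 g/cup ÷ 28.35 g/oz ≈ 109 oz
shredded cheddar: (2 tbsp + 2 tsp = 8/3 tbsp) × 19/4 ÷ 16 tbsp/cup × 113 g/cup ≈ 89 g
all-purpose flour: 1 lb × 19/4 × 16 oz/lb × 28.35 g/oz ≈ 2155 g
granulated sugar: 200 g × 19/4 ÷ 200 g/cup × 16 tbsp/cup = 76 tbsp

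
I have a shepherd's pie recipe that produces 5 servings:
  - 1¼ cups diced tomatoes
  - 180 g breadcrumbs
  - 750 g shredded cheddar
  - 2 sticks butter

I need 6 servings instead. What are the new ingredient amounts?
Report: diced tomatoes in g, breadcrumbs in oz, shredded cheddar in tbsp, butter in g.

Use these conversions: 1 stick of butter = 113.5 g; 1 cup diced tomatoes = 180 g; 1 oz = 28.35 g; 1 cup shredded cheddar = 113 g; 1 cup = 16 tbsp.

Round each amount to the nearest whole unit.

Scaling factor: 6/5 = 1.2.
diced tomatoes: 1.25 cup × 6/5 × 180 g/cup = 270 g
breadcrumbs: 180 g × 6/5 ÷ 28.35 g/oz ≈ 8 oz
shredded cheddar: 750 g × 6/5 ÷ 113 g/cup × 16 tbsp/cup ≈ 127 tbsp
butter: 2 stick × 6/5 × 113.5 g/stick ≈ 272 g

diced tomatoes: 270 g; breadcrumbs: 8 oz; shredded cheddar: 127 tbsp; butter: 272 g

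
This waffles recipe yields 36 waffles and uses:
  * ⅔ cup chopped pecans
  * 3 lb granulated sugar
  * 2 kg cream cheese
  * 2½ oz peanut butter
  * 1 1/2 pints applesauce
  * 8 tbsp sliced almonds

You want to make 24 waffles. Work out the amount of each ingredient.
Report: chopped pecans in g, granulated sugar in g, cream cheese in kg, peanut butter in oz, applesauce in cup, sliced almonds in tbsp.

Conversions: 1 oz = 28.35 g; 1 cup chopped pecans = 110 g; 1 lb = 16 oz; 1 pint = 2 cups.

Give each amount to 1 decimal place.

Scaling factor: 24/36 = 2/3.
chopped pecans: 2/3 cup × 2/3 × 110 g/cup ≈ 48.9 g
granulated sugar: 3 lb × 2/3 × 16 oz/lb × 28.35 g/oz = 907.2 g
cream cheese: 2 kg × 2/3 ≈ 1.3 kg
peanut butter: 2.5 oz × 2/3 ≈ 1.7 oz
applesauce: 1.5 pint × 2/3 × 2 cup/pint = 2.0 cup
sliced almonds: 8 tbsp × 2/3 ≈ 5.3 tbsp

chopped pecans: 48.9 g; granulated sugar: 907.2 g; cream cheese: 1.3 kg; peanut butter: 1.7 oz; applesauce: 2.0 cup; sliced almonds: 5.3 tbsp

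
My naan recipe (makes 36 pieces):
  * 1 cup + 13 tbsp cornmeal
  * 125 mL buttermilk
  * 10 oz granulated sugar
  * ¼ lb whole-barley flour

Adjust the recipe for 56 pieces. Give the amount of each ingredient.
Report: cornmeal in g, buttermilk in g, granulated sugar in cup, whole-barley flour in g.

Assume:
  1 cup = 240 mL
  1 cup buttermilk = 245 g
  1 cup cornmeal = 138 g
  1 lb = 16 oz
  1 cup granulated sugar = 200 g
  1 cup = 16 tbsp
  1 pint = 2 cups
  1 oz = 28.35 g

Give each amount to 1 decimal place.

Scaling factor: 56/36 = 14/9.
cornmeal: (1 cup + 13 tbsp = 1.8125 cup) × 14/9 × 138 g/cup ≈ 389.1 g
buttermilk: 125 mL × 14/9 ÷ 240 mL/cup × 245 g/cup ≈ 198.5 g
granulated sugar: 10 oz × 14/9 × 28.35 g/oz ÷ 200 g/cup ≈ 2.2 cup
whole-barley flour: 0.25 lb × 14/9 × 16 oz/lb × 28.35 g/oz = 176.4 g

cornmeal: 389.1 g; buttermilk: 198.5 g; granulated sugar: 2.2 cup; whole-barley flour: 176.4 g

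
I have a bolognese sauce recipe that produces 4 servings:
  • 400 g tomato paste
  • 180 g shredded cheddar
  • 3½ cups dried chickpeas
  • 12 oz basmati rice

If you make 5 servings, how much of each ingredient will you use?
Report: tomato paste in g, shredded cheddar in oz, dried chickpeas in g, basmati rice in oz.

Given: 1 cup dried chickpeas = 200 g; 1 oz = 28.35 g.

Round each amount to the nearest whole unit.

Scaling factor: 5/4 = 1.25.
tomato paste: 400 g × 5/4 = 500 g
shredded cheddar: 180 g × 5/4 ÷ 28.35 g/oz ≈ 8 oz
dried chickpeas: 3.5 cup × 5/4 × 200 g/cup = 875 g
basmati rice: 12 oz × 5/4 = 15 oz

tomato paste: 500 g; shredded cheddar: 8 oz; dried chickpeas: 875 g; basmati rice: 15 oz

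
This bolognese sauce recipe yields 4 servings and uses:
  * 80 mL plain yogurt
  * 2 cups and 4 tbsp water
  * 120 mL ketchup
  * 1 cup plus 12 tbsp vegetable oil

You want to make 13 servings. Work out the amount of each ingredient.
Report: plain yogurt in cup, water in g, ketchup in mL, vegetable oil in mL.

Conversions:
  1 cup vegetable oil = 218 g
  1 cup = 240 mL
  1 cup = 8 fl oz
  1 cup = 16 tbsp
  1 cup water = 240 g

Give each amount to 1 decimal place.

Scaling factor: 13/4 = 3.25.
plain yogurt: 80 mL × 13/4 ÷ 240 mL/cup ≈ 1.1 cup
water: (2 cup + 4 tbsp = 2.25 cup) × 13/4 × 240 g/cup = 1755.0 g
ketchup: 120 mL × 13/4 = 390.0 mL
vegetable oil: (1 cup + 12 tbsp = 1.75 cup) × 13/4 × 240 mL/cup = 1365.0 mL

plain yogurt: 1.1 cup; water: 1755.0 g; ketchup: 390.0 mL; vegetable oil: 1365.0 mL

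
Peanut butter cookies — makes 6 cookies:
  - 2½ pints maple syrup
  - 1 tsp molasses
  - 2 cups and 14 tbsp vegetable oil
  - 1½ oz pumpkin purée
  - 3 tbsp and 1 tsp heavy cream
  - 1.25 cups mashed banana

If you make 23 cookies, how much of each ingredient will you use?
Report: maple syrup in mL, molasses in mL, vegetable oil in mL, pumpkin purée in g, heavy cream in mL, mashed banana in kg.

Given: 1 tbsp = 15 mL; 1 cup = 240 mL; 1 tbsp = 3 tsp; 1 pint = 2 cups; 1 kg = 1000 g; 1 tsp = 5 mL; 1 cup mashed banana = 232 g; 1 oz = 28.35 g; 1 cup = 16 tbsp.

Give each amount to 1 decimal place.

Scaling factor: 23/6.
maple syrup: 2.5 pint × 23/6 × 2 cup/pint × 240 mL/cup = 4600.0 mL
molasses: 1 tsp × 23/6 × 5 mL/tsp ≈ 19.2 mL
vegetable oil: (2 cup + 14 tbsp = 2.875 cup) × 23/6 × 240 mL/cup = 2645.0 mL
pumpkin purée: 1.5 oz × 23/6 × 28.35 g/oz ≈ 163.0 g
heavy cream: (3 tbsp + 1 tsp = 10/3 tbsp) × 23/6 × 15 mL/tbsp ≈ 191.7 mL
mashed banana: 1.25 cup × 23/6 × 232 g/cup ÷ 1000 g/kg ≈ 1.1 kg

maple syrup: 4600.0 mL; molasses: 19.2 mL; vegetable oil: 2645.0 mL; pumpkin purée: 163.0 g; heavy cream: 191.7 mL; mashed banana: 1.1 kg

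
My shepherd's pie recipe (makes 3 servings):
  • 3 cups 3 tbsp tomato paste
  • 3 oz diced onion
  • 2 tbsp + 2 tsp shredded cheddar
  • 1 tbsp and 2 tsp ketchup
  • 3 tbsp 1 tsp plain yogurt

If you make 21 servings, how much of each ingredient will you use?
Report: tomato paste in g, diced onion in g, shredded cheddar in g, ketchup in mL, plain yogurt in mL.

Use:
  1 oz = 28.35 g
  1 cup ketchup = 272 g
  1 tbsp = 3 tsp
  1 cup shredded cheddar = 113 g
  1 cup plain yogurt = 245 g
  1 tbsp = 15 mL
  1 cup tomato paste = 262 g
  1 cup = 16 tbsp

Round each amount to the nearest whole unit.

tomato paste: 5846 g; diced onion: 595 g; shredded cheddar: 132 g; ketchup: 175 mL; plain yogurt: 350 mL

Scaling factor: 21/3 = 7.
tomato paste: (3 cup + 3 tbsp = 3.1875 cup) × 7 × 262 g/cup ≈ 5846 g
diced onion: 3 oz × 7 × 28.35 g/oz ≈ 595 g
shredded cheddar: (2 tbsp + 2 tsp = 8/3 tbsp) × 7 ÷ 16 tbsp/cup × 113 g/cup ≈ 132 g
ketchup: (1 tbsp + 2 tsp = 5/3 tbsp) × 7 × 15 mL/tbsp = 175 mL
plain yogurt: (3 tbsp + 1 tsp = 10/3 tbsp) × 7 × 15 mL/tbsp = 350 mL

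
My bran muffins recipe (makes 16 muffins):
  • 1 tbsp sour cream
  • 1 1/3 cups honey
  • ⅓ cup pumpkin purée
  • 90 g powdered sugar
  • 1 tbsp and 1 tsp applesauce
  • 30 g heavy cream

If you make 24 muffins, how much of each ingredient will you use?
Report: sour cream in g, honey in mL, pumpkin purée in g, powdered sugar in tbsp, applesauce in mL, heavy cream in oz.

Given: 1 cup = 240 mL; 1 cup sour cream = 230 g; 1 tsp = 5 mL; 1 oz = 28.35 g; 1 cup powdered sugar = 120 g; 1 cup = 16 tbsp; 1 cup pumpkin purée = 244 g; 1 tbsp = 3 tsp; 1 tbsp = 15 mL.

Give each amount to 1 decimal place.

Scaling factor: 24/16 = 3/2 = 1.5.
sour cream: 1 tbsp × 3/2 ÷ 16 tbsp/cup × 230 g/cup ≈ 21.6 g
honey: 4/3 cup × 3/2 × 240 mL/cup = 480.0 mL
pumpkin purée: 1/3 cup × 3/2 × 244 g/cup = 122.0 g
powdered sugar: 90 g × 3/2 ÷ 120 g/cup × 16 tbsp/cup = 18.0 tbsp
applesauce: (1 tbsp + 1 tsp = 4/3 tbsp) × 3/2 × 15 mL/tbsp = 30.0 mL
heavy cream: 30 g × 3/2 ÷ 28.35 g/oz ≈ 1.6 oz

sour cream: 21.6 g; honey: 480.0 mL; pumpkin purée: 122.0 g; powdered sugar: 18.0 tbsp; applesauce: 30.0 mL; heavy cream: 1.6 oz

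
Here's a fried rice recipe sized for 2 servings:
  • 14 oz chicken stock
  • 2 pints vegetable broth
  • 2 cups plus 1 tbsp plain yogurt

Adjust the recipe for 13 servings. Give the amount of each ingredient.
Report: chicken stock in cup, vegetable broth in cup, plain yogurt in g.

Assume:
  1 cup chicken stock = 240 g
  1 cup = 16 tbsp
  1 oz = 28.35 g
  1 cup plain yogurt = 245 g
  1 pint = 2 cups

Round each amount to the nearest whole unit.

Scaling factor: 13/2 = 6.5.
chicken stock: 14 oz × 13/2 × 28.35 g/oz ÷ 240 g/cup ≈ 11 cup
vegetable broth: 2 pint × 13/2 × 2 cup/pint = 26 cup
plain yogurt: (2 cup + 1 tbsp = 2.0625 cup) × 13/2 × 245 g/cup ≈ 3285 g

chicken stock: 11 cup; vegetable broth: 26 cup; plain yogurt: 3285 g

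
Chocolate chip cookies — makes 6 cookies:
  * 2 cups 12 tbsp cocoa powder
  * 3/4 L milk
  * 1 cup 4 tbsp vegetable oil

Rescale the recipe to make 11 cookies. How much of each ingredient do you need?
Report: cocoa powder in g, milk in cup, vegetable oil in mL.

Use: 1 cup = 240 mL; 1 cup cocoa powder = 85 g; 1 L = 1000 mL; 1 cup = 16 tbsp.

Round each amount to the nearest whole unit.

cocoa powder: 429 g; milk: 6 cup; vegetable oil: 550 mL

Scaling factor: 11/6.
cocoa powder: (2 cup + 12 tbsp = 2.75 cup) × 11/6 × 85 g/cup ≈ 429 g
milk: 0.75 L × 11/6 × 1000 mL/L ÷ 240 mL/cup ≈ 6 cup
vegetable oil: (1 cup + 4 tbsp = 1.25 cup) × 11/6 × 240 mL/cup = 550 mL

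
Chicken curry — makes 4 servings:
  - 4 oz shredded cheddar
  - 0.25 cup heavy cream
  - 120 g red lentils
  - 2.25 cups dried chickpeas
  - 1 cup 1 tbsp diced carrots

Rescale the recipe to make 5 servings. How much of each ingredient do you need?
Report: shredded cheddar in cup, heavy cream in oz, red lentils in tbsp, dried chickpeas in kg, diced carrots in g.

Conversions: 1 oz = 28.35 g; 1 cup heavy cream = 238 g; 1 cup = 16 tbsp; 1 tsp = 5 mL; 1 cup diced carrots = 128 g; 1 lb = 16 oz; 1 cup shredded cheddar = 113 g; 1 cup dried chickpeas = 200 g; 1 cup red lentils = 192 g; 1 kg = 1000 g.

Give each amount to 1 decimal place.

Scaling factor: 5/4 = 1.25.
shredded cheddar: 4 oz × 5/4 × 28.35 g/oz ÷ 113 g/cup ≈ 1.3 cup
heavy cream: 0.25 cup × 5/4 × 238 g/cup ÷ 28.35 g/oz ≈ 2.6 oz
red lentils: 120 g × 5/4 ÷ 192 g/cup × 16 tbsp/cup = 12.5 tbsp
dried chickpeas: 2.25 cup × 5/4 × 200 g/cup ÷ 1000 g/kg ≈ 0.6 kg
diced carrots: (1 cup + 1 tbsp = 1.0625 cup) × 5/4 × 128 g/cup = 170.0 g

shredded cheddar: 1.3 cup; heavy cream: 2.6 oz; red lentils: 12.5 tbsp; dried chickpeas: 0.6 kg; diced carrots: 170.0 g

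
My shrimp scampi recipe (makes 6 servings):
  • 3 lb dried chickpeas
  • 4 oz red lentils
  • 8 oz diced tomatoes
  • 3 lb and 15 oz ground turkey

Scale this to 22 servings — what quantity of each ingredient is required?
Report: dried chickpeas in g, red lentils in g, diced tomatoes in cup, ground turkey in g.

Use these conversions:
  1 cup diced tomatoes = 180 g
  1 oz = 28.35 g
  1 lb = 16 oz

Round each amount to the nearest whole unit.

Scaling factor: 22/6 = 11/3.
dried chickpeas: 3 lb × 11/3 × 16 oz/lb × 28.35 g/oz ≈ 4990 g
red lentils: 4 oz × 11/3 × 28.35 g/oz ≈ 416 g
diced tomatoes: 8 oz × 11/3 × 28.35 g/oz ÷ 180 g/cup ≈ 5 cup
ground turkey: (3 lb + 15 oz = 3.9375 lb) × 11/3 × 16 oz/lb × 28.35 g/oz ≈ 6549 g

dried chickpeas: 4990 g; red lentils: 416 g; diced tomatoes: 5 cup; ground turkey: 6549 g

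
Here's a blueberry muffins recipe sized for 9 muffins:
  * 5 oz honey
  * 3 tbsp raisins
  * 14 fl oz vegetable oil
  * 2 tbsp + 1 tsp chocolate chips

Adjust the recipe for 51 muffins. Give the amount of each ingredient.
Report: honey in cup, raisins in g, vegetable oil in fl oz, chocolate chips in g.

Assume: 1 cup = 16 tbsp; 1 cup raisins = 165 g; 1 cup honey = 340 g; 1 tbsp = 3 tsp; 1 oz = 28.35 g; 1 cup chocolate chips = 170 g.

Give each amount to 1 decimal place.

honey: 2.4 cup; raisins: 175.3 g; vegetable oil: 79.3 fl oz; chocolate chips: 140.5 g

Scaling factor: 51/9 = 17/3.
honey: 5 oz × 17/3 × 28.35 g/oz ÷ 340 g/cup ≈ 2.4 cup
raisins: 3 tbsp × 17/3 ÷ 16 tbsp/cup × 165 g/cup ≈ 175.3 g
vegetable oil: 14 fl oz × 17/3 ≈ 79.3 fl oz
chocolate chips: (2 tbsp + 1 tsp = 7/3 tbsp) × 17/3 ÷ 16 tbsp/cup × 170 g/cup ≈ 140.5 g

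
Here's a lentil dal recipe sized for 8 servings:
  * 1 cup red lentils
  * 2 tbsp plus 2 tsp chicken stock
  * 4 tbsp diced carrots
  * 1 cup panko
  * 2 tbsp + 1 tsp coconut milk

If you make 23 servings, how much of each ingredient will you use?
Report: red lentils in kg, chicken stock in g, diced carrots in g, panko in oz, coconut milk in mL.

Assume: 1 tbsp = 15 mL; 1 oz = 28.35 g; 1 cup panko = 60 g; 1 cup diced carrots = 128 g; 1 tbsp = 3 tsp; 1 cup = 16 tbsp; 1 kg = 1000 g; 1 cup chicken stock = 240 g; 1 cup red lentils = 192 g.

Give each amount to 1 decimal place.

Scaling factor: 23/8 = 2.875.
red lentils: 1 cup × 23/8 × 192 g/cup ÷ 1000 g/kg ≈ 0.6 kg
chicken stock: (2 tbsp + 2 tsp = 8/3 tbsp) × 23/8 ÷ 16 tbsp/cup × 240 g/cup = 115.0 g
diced carrots: 4 tbsp × 23/8 ÷ 16 tbsp/cup × 128 g/cup = 92.0 g
panko: 1 cup × 23/8 × 60 g/cup ÷ 28.35 g/oz ≈ 6.1 oz
coconut milk: (2 tbsp + 1 tsp = 7/3 tbsp) × 23/8 × 15 mL/tbsp ≈ 100.6 mL

red lentils: 0.6 kg; chicken stock: 115.0 g; diced carrots: 92.0 g; panko: 6.1 oz; coconut milk: 100.6 mL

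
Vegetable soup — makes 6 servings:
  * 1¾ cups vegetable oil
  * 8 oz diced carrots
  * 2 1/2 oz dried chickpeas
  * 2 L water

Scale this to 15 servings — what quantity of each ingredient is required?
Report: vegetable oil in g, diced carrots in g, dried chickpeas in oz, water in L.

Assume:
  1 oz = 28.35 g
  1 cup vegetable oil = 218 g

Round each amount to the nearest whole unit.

Scaling factor: 15/6 = 5/2 = 2.5.
vegetable oil: 1.75 cup × 5/2 × 218 g/cup ≈ 954 g
diced carrots: 8 oz × 5/2 × 28.35 g/oz = 567 g
dried chickpeas: 2.5 oz × 5/2 ≈ 6 oz
water: 2 L × 5/2 = 5 L

vegetable oil: 954 g; diced carrots: 567 g; dried chickpeas: 6 oz; water: 5 L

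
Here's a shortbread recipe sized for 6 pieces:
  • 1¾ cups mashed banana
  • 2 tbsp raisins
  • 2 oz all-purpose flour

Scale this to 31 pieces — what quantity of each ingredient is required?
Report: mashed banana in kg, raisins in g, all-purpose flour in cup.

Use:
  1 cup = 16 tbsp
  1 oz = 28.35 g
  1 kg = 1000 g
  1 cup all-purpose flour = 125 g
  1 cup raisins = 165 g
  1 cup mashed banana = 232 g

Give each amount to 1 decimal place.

mashed banana: 2.1 kg; raisins: 106.6 g; all-purpose flour: 2.3 cup

Scaling factor: 31/6.
mashed banana: 1.75 cup × 31/6 × 232 g/cup ÷ 1000 g/kg ≈ 2.1 kg
raisins: 2 tbsp × 31/6 ÷ 16 tbsp/cup × 165 g/cup ≈ 106.6 g
all-purpose flour: 2 oz × 31/6 × 28.35 g/oz ÷ 125 g/cup ≈ 2.3 cup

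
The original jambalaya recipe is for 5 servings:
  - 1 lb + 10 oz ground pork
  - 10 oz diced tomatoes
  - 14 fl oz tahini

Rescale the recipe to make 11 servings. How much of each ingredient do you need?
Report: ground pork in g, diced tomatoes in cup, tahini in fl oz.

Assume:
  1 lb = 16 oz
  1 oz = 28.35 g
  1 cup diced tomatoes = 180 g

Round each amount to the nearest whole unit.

Scaling factor: 11/5 = 2.2.
ground pork: (1 lb + 10 oz = 1.625 lb) × 11/5 × 16 oz/lb × 28.35 g/oz ≈ 1622 g
diced tomatoes: 10 oz × 11/5 × 28.35 g/oz ÷ 180 g/cup ≈ 3 cup
tahini: 14 fl oz × 11/5 ≈ 31 fl oz

ground pork: 1622 g; diced tomatoes: 3 cup; tahini: 31 fl oz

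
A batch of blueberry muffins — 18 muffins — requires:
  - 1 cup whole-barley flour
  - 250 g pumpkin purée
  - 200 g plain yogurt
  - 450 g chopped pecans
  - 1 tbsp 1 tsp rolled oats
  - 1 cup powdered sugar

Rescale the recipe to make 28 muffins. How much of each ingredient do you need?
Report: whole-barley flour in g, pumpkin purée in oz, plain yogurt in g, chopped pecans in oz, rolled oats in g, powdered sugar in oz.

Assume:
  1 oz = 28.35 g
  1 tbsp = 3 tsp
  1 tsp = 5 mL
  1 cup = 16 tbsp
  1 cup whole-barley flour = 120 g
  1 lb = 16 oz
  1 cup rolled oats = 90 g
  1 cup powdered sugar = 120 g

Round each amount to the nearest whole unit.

whole-barley flour: 187 g; pumpkin purée: 14 oz; plain yogurt: 311 g; chopped pecans: 25 oz; rolled oats: 12 g; powdered sugar: 7 oz

Scaling factor: 28/18 = 14/9.
whole-barley flour: 1 cup × 14/9 × 120 g/cup ≈ 187 g
pumpkin purée: 250 g × 14/9 ÷ 28.35 g/oz ≈ 14 oz
plain yogurt: 200 g × 14/9 ≈ 311 g
chopped pecans: 450 g × 14/9 ÷ 28.35 g/oz ≈ 25 oz
rolled oats: (1 tbsp + 1 tsp = 4/3 tbsp) × 14/9 ÷ 16 tbsp/cup × 90 g/cup ≈ 12 g
powdered sugar: 1 cup × 14/9 × 120 g/cup ÷ 28.35 g/oz ≈ 7 oz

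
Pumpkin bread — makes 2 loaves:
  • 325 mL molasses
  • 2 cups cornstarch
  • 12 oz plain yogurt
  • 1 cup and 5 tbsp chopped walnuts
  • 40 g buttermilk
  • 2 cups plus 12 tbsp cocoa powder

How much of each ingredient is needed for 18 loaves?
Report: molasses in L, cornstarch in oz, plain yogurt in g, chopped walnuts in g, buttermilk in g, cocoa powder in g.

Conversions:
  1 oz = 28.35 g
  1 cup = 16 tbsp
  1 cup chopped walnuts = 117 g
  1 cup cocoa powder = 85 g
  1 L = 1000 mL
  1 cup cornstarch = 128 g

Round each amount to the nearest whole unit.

Scaling factor: 18/2 = 9.
molasses: 325 mL × 9 ÷ 1000 mL/L ≈ 3 L
cornstarch: 2 cup × 9 × 128 g/cup ÷ 28.35 g/oz ≈ 81 oz
plain yogurt: 12 oz × 9 × 28.35 g/oz ≈ 3062 g
chopped walnuts: (1 cup + 5 tbsp = 1.3125 cup) × 9 × 117 g/cup ≈ 1382 g
buttermilk: 40 g × 9 = 360 g
cocoa powder: (2 cup + 12 tbsp = 2.75 cup) × 9 × 85 g/cup ≈ 2104 g

molasses: 3 L; cornstarch: 81 oz; plain yogurt: 3062 g; chopped walnuts: 1382 g; buttermilk: 360 g; cocoa powder: 2104 g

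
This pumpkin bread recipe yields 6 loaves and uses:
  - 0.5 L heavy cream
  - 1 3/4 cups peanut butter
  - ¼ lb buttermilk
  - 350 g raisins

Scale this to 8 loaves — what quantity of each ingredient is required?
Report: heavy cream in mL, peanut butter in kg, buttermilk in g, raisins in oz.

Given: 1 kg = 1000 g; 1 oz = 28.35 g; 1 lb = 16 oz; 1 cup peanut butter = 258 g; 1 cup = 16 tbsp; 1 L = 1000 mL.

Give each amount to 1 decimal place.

Scaling factor: 8/6 = 4/3.
heavy cream: 0.5 L × 4/3 × 1000 mL/L ≈ 666.7 mL
peanut butter: 1.75 cup × 4/3 × 258 g/cup ÷ 1000 g/kg ≈ 0.6 kg
buttermilk: 0.25 lb × 4/3 × 16 oz/lb × 28.35 g/oz = 151.2 g
raisins: 350 g × 4/3 ÷ 28.35 g/oz ≈ 16.5 oz

heavy cream: 666.7 mL; peanut butter: 0.6 kg; buttermilk: 151.2 g; raisins: 16.5 oz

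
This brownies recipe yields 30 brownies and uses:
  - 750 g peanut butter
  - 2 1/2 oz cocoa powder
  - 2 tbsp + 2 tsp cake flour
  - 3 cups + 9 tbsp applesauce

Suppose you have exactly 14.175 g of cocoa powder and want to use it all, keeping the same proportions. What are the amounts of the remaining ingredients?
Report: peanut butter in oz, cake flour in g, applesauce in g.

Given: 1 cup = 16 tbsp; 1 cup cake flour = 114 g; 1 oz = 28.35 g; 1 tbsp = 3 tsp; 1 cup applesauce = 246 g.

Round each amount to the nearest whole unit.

peanut butter: 5 oz; cake flour: 4 g; applesauce: 175 g

The original recipe has 70.875 g of cocoa powder, so the scaling factor is 14.175 ÷ 70.875 = 1/5 = 0.2.
peanut butter: 750 g × 1/5 ÷ 28.35 g/oz ≈ 5 oz
cake flour: (2 tbsp + 2 tsp = 8/3 tbsp) × 1/5 ÷ 16 tbsp/cup × 114 g/cup ≈ 4 g
applesauce: (3 cup + 9 tbsp = 3.5625 cup) × 1/5 × 246 g/cup ≈ 175 g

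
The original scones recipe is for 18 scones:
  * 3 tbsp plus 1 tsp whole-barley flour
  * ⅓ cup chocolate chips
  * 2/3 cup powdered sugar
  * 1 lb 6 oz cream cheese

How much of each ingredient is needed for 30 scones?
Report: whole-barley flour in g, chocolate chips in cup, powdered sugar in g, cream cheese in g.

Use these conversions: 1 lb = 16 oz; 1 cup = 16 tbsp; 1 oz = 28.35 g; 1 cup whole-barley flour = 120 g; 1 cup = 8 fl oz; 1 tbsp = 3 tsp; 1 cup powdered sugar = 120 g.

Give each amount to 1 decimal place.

whole-barley flour: 41.7 g; chocolate chips: 0.6 cup; powdered sugar: 133.3 g; cream cheese: 1039.5 g

Scaling factor: 30/18 = 5/3.
whole-barley flour: (3 tbsp + 1 tsp = 10/3 tbsp) × 5/3 ÷ 16 tbsp/cup × 120 g/cup ≈ 41.7 g
chocolate chips: 1/3 cup × 5/3 ≈ 0.6 cup
powdered sugar: 2/3 cup × 5/3 × 120 g/cup ≈ 133.3 g
cream cheese: (1 lb + 6 oz = 1.375 lb) × 5/3 × 16 oz/lb × 28.35 g/oz = 1039.5 g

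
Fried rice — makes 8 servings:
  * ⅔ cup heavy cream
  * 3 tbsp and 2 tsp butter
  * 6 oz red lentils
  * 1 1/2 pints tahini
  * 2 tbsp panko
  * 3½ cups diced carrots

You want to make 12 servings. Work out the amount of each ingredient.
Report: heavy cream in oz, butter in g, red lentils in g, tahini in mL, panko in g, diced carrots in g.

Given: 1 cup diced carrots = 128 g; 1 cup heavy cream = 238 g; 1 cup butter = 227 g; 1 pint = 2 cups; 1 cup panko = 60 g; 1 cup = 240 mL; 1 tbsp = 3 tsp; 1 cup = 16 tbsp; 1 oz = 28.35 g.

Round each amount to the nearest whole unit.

Scaling factor: 12/8 = 3/2 = 1.5.
heavy cream: 2/3 cup × 3/2 × 238 g/cup ÷ 28.35 g/oz ≈ 8 oz
butter: (3 tbsp + 2 tsp = 11/3 tbsp) × 3/2 ÷ 16 tbsp/cup × 227 g/cup ≈ 78 g
red lentils: 6 oz × 3/2 × 28.35 g/oz ≈ 255 g
tahini: 1.5 pint × 3/2 × 2 cup/pint × 240 mL/cup = 1080 mL
panko: 2 tbsp × 3/2 ÷ 16 tbsp/cup × 60 g/cup ≈ 11 g
diced carrots: 3.5 cup × 3/2 × 128 g/cup = 672 g

heavy cream: 8 oz; butter: 78 g; red lentils: 255 g; tahini: 1080 mL; panko: 11 g; diced carrots: 672 g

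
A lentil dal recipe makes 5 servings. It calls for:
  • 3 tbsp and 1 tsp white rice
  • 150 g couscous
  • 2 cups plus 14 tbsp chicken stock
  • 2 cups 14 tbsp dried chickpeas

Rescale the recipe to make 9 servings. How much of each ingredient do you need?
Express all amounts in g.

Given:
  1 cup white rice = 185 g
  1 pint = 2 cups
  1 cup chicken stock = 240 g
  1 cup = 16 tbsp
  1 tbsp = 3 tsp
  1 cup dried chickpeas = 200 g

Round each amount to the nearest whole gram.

Scaling factor: 9/5 = 1.8.
white rice: (3 tbsp + 1 tsp = 10/3 tbsp) × 9/5 ÷ 16 tbsp/cup × 185 g/cup ≈ 69 g
couscous: 150 g × 9/5 = 270 g
chicken stock: (2 cup + 14 tbsp = 2.875 cup) × 9/5 × 240 g/cup = 1242 g
dried chickpeas: (2 cup + 14 tbsp = 2.875 cup) × 9/5 × 200 g/cup = 1035 g

white rice: 69 g; couscous: 270 g; chicken stock: 1242 g; dried chickpeas: 1035 g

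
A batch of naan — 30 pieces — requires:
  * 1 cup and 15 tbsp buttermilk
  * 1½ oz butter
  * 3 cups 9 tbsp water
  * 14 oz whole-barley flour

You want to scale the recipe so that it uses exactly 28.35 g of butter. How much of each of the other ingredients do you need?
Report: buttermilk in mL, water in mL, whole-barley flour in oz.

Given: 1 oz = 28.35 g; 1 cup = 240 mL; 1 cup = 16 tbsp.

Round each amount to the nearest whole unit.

The original recipe has 42.525 g of butter, so the scaling factor is 28.35 ÷ 42.525 = 2/3.
buttermilk: (1 cup + 15 tbsp = 1.9375 cup) × 2/3 × 240 mL/cup = 310 mL
water: (3 cup + 9 tbsp = 3.5625 cup) × 2/3 × 240 mL/cup = 570 mL
whole-barley flour: 14 oz × 2/3 ≈ 9 oz

buttermilk: 310 mL; water: 570 mL; whole-barley flour: 9 oz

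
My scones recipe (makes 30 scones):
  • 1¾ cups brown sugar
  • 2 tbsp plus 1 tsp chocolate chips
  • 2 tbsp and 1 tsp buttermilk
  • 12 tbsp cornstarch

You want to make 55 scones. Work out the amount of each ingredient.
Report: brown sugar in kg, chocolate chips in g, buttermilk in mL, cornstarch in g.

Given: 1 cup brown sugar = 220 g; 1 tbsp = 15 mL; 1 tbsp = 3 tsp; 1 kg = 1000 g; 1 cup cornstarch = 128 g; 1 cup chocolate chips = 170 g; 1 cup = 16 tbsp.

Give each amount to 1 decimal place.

brown sugar: 0.7 kg; chocolate chips: 45.5 g; buttermilk: 64.2 mL; cornstarch: 176.0 g

Scaling factor: 55/30 = 11/6.
brown sugar: 1.75 cup × 11/6 × 220 g/cup ÷ 1000 g/kg ≈ 0.7 kg
chocolate chips: (2 tbsp + 1 tsp = 7/3 tbsp) × 11/6 ÷ 16 tbsp/cup × 170 g/cup ≈ 45.5 g
buttermilk: (2 tbsp + 1 tsp = 7/3 tbsp) × 11/6 × 15 mL/tbsp ≈ 64.2 mL
cornstarch: 12 tbsp × 11/6 ÷ 16 tbsp/cup × 128 g/cup = 176.0 g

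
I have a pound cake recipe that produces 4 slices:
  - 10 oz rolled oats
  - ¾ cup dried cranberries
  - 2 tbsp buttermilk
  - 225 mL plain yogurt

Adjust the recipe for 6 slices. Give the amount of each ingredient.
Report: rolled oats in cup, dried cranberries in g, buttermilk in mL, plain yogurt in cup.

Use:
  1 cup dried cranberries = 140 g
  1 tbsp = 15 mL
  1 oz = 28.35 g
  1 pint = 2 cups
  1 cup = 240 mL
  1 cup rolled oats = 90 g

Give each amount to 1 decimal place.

rolled oats: 4.7 cup; dried cranberries: 157.5 g; buttermilk: 45.0 mL; plain yogurt: 1.4 cup

Scaling factor: 6/4 = 3/2 = 1.5.
rolled oats: 10 oz × 3/2 × 28.35 g/oz ÷ 90 g/cup ≈ 4.7 cup
dried cranberries: 0.75 cup × 3/2 × 140 g/cup = 157.5 g
buttermilk: 2 tbsp × 3/2 × 15 mL/tbsp = 45.0 mL
plain yogurt: 225 mL × 3/2 ÷ 240 mL/cup ≈ 1.4 cup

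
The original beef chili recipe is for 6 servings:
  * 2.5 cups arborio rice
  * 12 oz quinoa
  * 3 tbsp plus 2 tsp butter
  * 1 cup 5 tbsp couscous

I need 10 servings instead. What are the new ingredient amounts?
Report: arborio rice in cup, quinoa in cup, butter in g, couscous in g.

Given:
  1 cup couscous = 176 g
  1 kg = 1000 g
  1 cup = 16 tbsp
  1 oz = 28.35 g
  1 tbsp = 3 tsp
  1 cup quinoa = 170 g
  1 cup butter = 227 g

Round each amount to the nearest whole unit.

Scaling factor: 10/6 = 5/3.
arborio rice: 2.5 cup × 5/3 ≈ 4 cup
quinoa: 12 oz × 5/3 × 28.35 g/oz ÷ 170 g/cup ≈ 3 cup
butter: (3 tbsp + 2 tsp = 11/3 tbsp) × 5/3 ÷ 16 tbsp/cup × 227 g/cup ≈ 87 g
couscous: (1 cup + 5 tbsp = 1.3125 cup) × 5/3 × 176 g/cup = 385 g

arborio rice: 4 cup; quinoa: 3 cup; butter: 87 g; couscous: 385 g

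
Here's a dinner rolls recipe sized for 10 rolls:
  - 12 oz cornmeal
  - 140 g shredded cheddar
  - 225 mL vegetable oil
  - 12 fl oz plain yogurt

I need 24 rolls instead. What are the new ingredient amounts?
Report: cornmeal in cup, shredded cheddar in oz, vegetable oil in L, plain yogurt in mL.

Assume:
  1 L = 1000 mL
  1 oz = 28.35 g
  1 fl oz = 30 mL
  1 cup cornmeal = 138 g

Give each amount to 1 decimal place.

cornmeal: 5.9 cup; shredded cheddar: 11.9 oz; vegetable oil: 0.5 L; plain yogurt: 864.0 mL

Scaling factor: 24/10 = 12/5 = 2.4.
cornmeal: 12 oz × 12/5 × 28.35 g/oz ÷ 138 g/cup ≈ 5.9 cup
shredded cheddar: 140 g × 12/5 ÷ 28.35 g/oz ≈ 11.9 oz
vegetable oil: 225 mL × 12/5 ÷ 1000 mL/L ≈ 0.5 L
plain yogurt: 12 fl oz × 12/5 × 30 mL/fl oz = 864.0 mL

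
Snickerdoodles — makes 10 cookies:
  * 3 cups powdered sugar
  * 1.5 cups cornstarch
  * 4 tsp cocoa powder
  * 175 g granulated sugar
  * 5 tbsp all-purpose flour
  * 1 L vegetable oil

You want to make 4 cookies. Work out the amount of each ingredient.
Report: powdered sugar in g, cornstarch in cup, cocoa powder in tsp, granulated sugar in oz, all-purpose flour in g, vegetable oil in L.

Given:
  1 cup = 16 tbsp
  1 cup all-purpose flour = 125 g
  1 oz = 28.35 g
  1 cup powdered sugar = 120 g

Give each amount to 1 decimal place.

Scaling factor: 4/10 = 2/5 = 0.4.
powdered sugar: 3 cup × 2/5 × 120 g/cup = 144.0 g
cornstarch: 1.5 cup × 2/5 = 0.6 cup
cocoa powder: 4 tsp × 2/5 = 1.6 tsp
granulated sugar: 175 g × 2/5 ÷ 28.35 g/oz ≈ 2.5 oz
all-purpose flour: 5 tbsp × 2/5 ÷ 16 tbsp/cup × 125 g/cup ≈ 15.6 g
vegetable oil: 1 L × 2/5 = 0.4 L

powdered sugar: 144.0 g; cornstarch: 0.6 cup; cocoa powder: 1.6 tsp; granulated sugar: 2.5 oz; all-purpose flour: 15.6 g; vegetable oil: 0.4 L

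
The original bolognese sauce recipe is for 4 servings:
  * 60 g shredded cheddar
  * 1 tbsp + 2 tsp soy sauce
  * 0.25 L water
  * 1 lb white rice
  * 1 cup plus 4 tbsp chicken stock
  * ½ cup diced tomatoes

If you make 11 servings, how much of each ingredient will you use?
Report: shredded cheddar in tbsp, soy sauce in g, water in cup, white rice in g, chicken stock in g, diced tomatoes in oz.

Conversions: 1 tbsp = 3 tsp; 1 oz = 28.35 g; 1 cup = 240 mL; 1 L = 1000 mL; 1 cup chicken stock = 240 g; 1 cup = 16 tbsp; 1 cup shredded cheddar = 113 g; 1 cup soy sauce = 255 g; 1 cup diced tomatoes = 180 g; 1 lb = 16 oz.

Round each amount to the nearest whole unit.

Scaling factor: 11/4 = 2.75.
shredded cheddar: 60 g × 11/4 ÷ 113 g/cup × 16 tbsp/cup ≈ 23 tbsp
soy sauce: (1 tbsp + 2 tsp = 5/3 tbsp) × 11/4 ÷ 16 tbsp/cup × 255 g/cup ≈ 73 g
water: 0.25 L × 11/4 × 1000 mL/L ÷ 240 mL/cup ≈ 3 cup
white rice: 1 lb × 11/4 × 16 oz/lb × 28.35 g/oz ≈ 1247 g
chicken stock: (1 cup + 4 tbsp = 1.25 cup) × 11/4 × 240 g/cup = 825 g
diced tomatoes: 0.5 cup × 11/4 × 180 g/cup ÷ 28.35 g/oz ≈ 9 oz

shredded cheddar: 23 tbsp; soy sauce: 73 g; water: 3 cup; white rice: 1247 g; chicken stock: 825 g; diced tomatoes: 9 oz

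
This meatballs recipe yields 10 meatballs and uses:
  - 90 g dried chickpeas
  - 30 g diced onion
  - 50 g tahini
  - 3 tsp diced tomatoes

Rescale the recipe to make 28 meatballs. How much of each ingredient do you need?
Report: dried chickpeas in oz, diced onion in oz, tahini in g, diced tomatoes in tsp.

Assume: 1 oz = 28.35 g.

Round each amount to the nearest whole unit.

dried chickpeas: 9 oz; diced onion: 3 oz; tahini: 140 g; diced tomatoes: 8 tsp

Scaling factor: 28/10 = 14/5 = 2.8.
dried chickpeas: 90 g × 14/5 ÷ 28.35 g/oz ≈ 9 oz
diced onion: 30 g × 14/5 ÷ 28.35 g/oz ≈ 3 oz
tahini: 50 g × 14/5 = 140 g
diced tomatoes: 3 tsp × 14/5 ≈ 8 tsp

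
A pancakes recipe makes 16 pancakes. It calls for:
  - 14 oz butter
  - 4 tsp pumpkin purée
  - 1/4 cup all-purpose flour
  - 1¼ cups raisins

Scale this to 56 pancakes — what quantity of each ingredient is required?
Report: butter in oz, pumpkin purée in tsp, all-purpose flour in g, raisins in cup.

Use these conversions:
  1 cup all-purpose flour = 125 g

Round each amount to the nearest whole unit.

butter: 49 oz; pumpkin purée: 14 tsp; all-purpose flour: 109 g; raisins: 4 cup

Scaling factor: 56/16 = 7/2 = 3.5.
butter: 14 oz × 7/2 = 49 oz
pumpkin purée: 4 tsp × 7/2 = 14 tsp
all-purpose flour: 0.25 cup × 7/2 × 125 g/cup ≈ 109 g
raisins: 1.25 cup × 7/2 ≈ 4 cup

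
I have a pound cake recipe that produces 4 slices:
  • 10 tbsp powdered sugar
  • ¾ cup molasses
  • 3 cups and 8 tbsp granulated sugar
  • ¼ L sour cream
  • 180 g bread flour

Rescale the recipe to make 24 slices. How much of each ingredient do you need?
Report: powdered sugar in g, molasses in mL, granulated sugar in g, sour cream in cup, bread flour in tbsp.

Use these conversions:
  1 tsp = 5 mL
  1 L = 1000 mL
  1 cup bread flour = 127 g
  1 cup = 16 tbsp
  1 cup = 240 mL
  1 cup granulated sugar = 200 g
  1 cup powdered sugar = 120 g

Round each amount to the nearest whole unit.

powdered sugar: 450 g; molasses: 1080 mL; granulated sugar: 4200 g; sour cream: 6 cup; bread flour: 136 tbsp

Scaling factor: 24/4 = 6.
powdered sugar: 10 tbsp × 6 ÷ 16 tbsp/cup × 120 g/cup = 450 g
molasses: 0.75 cup × 6 × 240 mL/cup = 1080 mL
granulated sugar: (3 cup + 8 tbsp = 3.5 cup) × 6 × 200 g/cup = 4200 g
sour cream: 0.25 L × 6 × 1000 mL/L ÷ 240 mL/cup ≈ 6 cup
bread flour: 180 g × 6 ÷ 127 g/cup × 16 tbsp/cup ≈ 136 tbsp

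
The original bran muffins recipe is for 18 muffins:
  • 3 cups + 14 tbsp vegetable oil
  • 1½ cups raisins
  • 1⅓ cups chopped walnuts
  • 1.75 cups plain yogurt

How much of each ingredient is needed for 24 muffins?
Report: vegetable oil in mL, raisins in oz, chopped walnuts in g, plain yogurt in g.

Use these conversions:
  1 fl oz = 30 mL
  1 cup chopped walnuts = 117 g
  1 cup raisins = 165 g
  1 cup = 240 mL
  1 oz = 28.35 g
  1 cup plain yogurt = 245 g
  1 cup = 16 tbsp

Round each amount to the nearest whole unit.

Scaling factor: 24/18 = 4/3.
vegetable oil: (3 cup + 14 tbsp = 3.875 cup) × 4/3 × 240 mL/cup = 1240 mL
raisins: 1.5 cup × 4/3 × 165 g/cup ÷ 28.35 g/oz ≈ 12 oz
chopped walnuts: 4/3 cup × 4/3 × 117 g/cup = 208 g
plain yogurt: 1.75 cup × 4/3 × 245 g/cup ≈ 572 g

vegetable oil: 1240 mL; raisins: 12 oz; chopped walnuts: 208 g; plain yogurt: 572 g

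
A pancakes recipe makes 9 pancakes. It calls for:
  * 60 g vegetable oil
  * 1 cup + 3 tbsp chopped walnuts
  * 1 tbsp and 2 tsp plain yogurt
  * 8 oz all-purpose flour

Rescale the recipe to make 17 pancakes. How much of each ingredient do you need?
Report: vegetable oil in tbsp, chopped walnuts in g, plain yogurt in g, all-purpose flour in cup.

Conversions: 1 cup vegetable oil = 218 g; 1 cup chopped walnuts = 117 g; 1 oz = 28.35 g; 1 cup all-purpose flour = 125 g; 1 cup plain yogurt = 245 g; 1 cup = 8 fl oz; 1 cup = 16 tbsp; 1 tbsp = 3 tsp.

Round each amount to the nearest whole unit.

Scaling factor: 17/9.
vegetable oil: 60 g × 17/9 ÷ 218 g/cup × 16 tbsp/cup ≈ 8 tbsp
chopped walnuts: (1 cup + 3 tbsp = 1.1875 cup) × 17/9 × 117 g/cup ≈ 262 g
plain yogurt: (1 tbsp + 2 tsp = 5/3 tbsp) × 17/9 ÷ 16 tbsp/cup × 245 g/cup ≈ 48 g
all-purpose flour: 8 oz × 17/9 × 28.35 g/oz ÷ 125 g/cup ≈ 3 cup

vegetable oil: 8 tbsp; chopped walnuts: 262 g; plain yogurt: 48 g; all-purpose flour: 3 cup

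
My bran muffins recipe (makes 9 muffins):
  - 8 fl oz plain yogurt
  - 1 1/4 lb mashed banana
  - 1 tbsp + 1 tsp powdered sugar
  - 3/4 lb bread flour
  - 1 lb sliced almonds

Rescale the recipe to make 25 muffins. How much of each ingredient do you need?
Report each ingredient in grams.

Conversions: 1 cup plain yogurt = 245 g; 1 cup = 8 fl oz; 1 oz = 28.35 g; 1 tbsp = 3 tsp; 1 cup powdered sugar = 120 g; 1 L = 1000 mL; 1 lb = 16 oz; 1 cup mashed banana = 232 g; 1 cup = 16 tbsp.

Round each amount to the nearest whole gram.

Scaling factor: 25/9.
plain yogurt: 8 fl oz × 25/9 ÷ 8 fl oz/cup × 245 g/cup ≈ 681 g
mashed banana: 1.25 lb × 25/9 × 16 oz/lb × 28.35 g/oz = 1575 g
powdered sugar: (1 tbsp + 1 tsp = 4/3 tbsp) × 25/9 ÷ 16 tbsp/cup × 120 g/cup ≈ 28 g
bread flour: 0.75 lb × 25/9 × 16 oz/lb × 28.35 g/oz = 945 g
sliced almonds: 1 lb × 25/9 × 16 oz/lb × 28.35 g/oz = 1260 g

plain yogurt: 681 g; mashed banana: 1575 g; powdered sugar: 28 g; bread flour: 945 g; sliced almonds: 1260 g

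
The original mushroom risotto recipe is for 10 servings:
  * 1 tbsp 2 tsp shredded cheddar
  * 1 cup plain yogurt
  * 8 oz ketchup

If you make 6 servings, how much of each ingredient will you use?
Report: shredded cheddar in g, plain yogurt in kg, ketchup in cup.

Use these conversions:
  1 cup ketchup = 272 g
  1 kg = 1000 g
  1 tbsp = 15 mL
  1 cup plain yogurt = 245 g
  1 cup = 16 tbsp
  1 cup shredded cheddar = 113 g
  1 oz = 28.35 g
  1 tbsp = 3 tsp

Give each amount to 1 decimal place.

shredded cheddar: 7.1 g; plain yogurt: 0.1 kg; ketchup: 0.5 cup

Scaling factor: 6/10 = 3/5 = 0.6.
shredded cheddar: (1 tbsp + 2 tsp = 5/3 tbsp) × 3/5 ÷ 16 tbsp/cup × 113 g/cup ≈ 7.1 g
plain yogurt: 1 cup × 3/5 × 245 g/cup ÷ 1000 g/kg ≈ 0.1 kg
ketchup: 8 oz × 3/5 × 28.35 g/oz ÷ 272 g/cup ≈ 0.5 cup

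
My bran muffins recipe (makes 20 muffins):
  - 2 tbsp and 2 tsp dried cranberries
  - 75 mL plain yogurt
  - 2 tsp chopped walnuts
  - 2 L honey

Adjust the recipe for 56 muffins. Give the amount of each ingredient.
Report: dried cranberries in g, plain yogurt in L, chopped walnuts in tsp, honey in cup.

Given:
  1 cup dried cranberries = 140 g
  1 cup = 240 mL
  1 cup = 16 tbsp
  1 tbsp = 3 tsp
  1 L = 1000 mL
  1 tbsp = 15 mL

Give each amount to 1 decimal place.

dried cranberries: 65.3 g; plain yogurt: 0.2 L; chopped walnuts: 5.6 tsp; honey: 23.3 cup

Scaling factor: 56/20 = 14/5 = 2.8.
dried cranberries: (2 tbsp + 2 tsp = 8/3 tbsp) × 14/5 ÷ 16 tbsp/cup × 140 g/cup ≈ 65.3 g
plain yogurt: 75 mL × 14/5 ÷ 1000 mL/L ≈ 0.2 L
chopped walnuts: 2 tsp × 14/5 = 5.6 tsp
honey: 2 L × 14/5 × 1000 mL/L ÷ 240 mL/cup ≈ 23.3 cup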